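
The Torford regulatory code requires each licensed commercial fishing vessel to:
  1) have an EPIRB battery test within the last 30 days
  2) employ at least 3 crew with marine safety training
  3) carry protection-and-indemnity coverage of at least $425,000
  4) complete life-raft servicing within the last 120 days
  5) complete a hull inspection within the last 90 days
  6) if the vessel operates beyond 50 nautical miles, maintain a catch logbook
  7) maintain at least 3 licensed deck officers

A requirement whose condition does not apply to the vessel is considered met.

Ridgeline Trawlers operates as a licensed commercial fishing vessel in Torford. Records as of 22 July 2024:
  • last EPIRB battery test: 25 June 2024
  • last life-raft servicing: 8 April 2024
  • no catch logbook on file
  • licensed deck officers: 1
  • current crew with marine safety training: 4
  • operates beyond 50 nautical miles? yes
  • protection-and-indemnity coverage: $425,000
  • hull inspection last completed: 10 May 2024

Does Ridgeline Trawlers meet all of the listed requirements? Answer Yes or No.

1. EPIRB battery test 27 days ago vs limit 30 → met
2. crew with marine safety training 4 ≥ 3 → met
3. protection-and-indemnity coverage $425,000 ≥ $425,000 → met
4. life-raft servicing 105 days ago vs limit 120 → met
5. hull inspection 73 days ago vs limit 90 → met
6. condition 'operates beyond 50 nautical miles' holds; catch logbook absent → not met
7. licensed deck officers 1 < 3 → not met
Not met: 6, 7

No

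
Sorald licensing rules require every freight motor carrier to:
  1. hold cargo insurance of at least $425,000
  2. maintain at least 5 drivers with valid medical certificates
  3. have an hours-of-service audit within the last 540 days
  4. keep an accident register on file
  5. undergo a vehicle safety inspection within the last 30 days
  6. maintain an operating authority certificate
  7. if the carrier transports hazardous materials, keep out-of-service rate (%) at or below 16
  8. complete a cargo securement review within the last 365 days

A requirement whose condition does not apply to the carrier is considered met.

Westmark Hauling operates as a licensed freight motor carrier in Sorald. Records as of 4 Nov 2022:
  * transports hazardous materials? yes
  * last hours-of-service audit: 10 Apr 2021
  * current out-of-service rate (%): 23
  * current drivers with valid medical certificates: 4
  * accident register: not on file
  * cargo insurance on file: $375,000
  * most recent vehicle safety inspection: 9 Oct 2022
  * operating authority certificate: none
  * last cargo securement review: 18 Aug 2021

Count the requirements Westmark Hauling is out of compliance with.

7

1. cargo insurance $375,000 < $425,000 → not met
2. drivers with valid medical certificates 4 < 5 → not met
3. hours-of-service audit 573 days ago vs limit 540 → not met
4. accident register absent → not met
5. vehicle safety inspection 26 days ago vs limit 30 → met
6. operating authority certificate absent → not met
7. condition 'transports hazardous materials' holds; out-of-service rate (%) 23 > 16 → not met
8. cargo securement review 443 days ago vs limit 365 → not met
Not met: 7 of 8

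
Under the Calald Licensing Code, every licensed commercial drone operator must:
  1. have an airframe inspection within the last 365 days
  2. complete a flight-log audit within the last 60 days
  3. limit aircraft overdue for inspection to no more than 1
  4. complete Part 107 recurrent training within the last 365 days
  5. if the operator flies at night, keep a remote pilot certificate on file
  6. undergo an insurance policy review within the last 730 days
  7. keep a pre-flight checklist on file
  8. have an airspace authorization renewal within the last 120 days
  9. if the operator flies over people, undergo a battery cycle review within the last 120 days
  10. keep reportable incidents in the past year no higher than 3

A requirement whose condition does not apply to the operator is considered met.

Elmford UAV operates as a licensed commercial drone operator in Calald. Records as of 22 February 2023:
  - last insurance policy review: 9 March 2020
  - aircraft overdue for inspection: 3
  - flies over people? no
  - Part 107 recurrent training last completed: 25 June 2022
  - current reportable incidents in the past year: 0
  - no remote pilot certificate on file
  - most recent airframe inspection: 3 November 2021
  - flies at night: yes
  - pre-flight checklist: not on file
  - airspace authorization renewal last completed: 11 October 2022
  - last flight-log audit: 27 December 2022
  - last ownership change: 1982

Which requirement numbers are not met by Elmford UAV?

1, 3, 5, 6, 7, 8

1. airframe inspection 476 days ago vs limit 365 → not met
2. flight-log audit 57 days ago vs limit 60 → met
3. aircraft overdue for inspection 3 > 1 → not met
4. Part 107 recurrent training 242 days ago vs limit 365 → met
5. condition 'flies at night' holds; remote pilot certificate absent → not met
6. insurance policy review 1080 days ago vs limit 730 → not met
7. pre-flight checklist absent → not met
8. airspace authorization renewal 134 days ago vs limit 120 → not met
9. condition 'flies over people' does not hold → requirement n/a → met
10. reportable incidents in the past year 0 ≤ 3 → met
Not met: 1, 3, 5, 6, 7, 8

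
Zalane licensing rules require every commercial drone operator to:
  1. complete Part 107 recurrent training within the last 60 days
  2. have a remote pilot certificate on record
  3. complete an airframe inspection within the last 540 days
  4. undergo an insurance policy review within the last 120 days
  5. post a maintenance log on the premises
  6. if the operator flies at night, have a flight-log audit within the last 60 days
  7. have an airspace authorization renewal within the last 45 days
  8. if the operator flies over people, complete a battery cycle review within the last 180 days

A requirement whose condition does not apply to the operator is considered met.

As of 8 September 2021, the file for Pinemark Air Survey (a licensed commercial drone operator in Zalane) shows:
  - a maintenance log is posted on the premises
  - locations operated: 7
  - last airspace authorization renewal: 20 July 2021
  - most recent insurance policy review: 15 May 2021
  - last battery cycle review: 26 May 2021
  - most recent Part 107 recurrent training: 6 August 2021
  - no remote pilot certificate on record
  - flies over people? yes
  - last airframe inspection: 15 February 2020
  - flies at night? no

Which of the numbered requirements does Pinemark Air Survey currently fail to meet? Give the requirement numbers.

2, 3, 7

1. Part 107 recurrent training 33 days ago vs limit 60 → met
2. remote pilot certificate absent → not met
3. airframe inspection 571 days ago vs limit 540 → not met
4. insurance policy review 116 days ago vs limit 120 → met
5. maintenance log present → met
6. condition 'flies at night' does not hold → requirement n/a → met
7. airspace authorization renewal 50 days ago vs limit 45 → not met
8. condition 'flies over people' holds; battery cycle review 105 days ago vs limit 180 → met
Not met: 2, 3, 7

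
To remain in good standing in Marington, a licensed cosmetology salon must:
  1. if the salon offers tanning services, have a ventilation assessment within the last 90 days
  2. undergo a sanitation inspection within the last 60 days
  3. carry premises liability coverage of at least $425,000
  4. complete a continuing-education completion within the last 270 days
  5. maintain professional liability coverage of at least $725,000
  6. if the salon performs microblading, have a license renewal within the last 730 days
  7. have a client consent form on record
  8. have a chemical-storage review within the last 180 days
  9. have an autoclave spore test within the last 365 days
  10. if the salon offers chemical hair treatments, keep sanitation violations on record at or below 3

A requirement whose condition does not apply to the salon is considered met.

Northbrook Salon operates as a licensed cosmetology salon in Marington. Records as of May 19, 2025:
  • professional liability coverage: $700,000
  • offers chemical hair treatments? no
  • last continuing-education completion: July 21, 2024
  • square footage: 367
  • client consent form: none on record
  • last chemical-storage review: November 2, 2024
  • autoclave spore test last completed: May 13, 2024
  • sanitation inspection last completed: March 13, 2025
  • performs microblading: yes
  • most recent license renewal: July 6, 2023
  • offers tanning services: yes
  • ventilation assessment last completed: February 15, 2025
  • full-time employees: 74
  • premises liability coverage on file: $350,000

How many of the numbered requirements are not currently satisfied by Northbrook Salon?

8

1. condition 'offers tanning services' holds; ventilation assessment 93 days ago vs limit 90 → not met
2. sanitation inspection 67 days ago vs limit 60 → not met
3. premises liability coverage $350,000 < $425,000 → not met
4. continuing-education completion 302 days ago vs limit 270 → not met
5. professional liability coverage $700,000 < $725,000 → not met
6. condition 'performs microblading' holds; license renewal 683 days ago vs limit 730 → met
7. client consent form absent → not met
8. chemical-storage review 198 days ago vs limit 180 → not met
9. autoclave spore test 371 days ago vs limit 365 → not met
10. condition 'offers chemical hair treatments' does not hold → requirement n/a → met
Not met: 8 of 10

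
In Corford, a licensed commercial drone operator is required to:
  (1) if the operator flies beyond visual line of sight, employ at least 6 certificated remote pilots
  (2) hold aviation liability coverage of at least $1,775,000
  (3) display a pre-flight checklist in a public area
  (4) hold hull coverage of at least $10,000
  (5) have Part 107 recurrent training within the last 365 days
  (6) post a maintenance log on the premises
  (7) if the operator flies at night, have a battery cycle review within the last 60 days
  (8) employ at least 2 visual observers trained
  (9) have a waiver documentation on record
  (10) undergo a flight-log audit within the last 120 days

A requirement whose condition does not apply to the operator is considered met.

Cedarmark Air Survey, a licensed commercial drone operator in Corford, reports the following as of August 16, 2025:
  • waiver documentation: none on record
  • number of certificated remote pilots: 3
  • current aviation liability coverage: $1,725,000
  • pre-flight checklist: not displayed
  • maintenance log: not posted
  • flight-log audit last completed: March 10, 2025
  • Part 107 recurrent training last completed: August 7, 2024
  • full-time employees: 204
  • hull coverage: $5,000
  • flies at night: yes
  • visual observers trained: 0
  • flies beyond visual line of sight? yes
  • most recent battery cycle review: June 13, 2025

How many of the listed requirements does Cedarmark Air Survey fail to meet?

10

1. condition 'flies beyond visual line of sight' holds; certificated remote pilots 3 < 6 → not met
2. aviation liability coverage $1,725,000 < $1,775,000 → not met
3. pre-flight checklist absent → not met
4. hull coverage $5,000 < $10,000 → not met
5. Part 107 recurrent training 374 days ago vs limit 365 → not met
6. maintenance log absent → not met
7. condition 'flies at night' holds; battery cycle review 64 days ago vs limit 60 → not met
8. visual observers trained 0 < 2 → not met
9. waiver documentation absent → not met
10. flight-log audit 159 days ago vs limit 120 → not met
Not met: 10 of 10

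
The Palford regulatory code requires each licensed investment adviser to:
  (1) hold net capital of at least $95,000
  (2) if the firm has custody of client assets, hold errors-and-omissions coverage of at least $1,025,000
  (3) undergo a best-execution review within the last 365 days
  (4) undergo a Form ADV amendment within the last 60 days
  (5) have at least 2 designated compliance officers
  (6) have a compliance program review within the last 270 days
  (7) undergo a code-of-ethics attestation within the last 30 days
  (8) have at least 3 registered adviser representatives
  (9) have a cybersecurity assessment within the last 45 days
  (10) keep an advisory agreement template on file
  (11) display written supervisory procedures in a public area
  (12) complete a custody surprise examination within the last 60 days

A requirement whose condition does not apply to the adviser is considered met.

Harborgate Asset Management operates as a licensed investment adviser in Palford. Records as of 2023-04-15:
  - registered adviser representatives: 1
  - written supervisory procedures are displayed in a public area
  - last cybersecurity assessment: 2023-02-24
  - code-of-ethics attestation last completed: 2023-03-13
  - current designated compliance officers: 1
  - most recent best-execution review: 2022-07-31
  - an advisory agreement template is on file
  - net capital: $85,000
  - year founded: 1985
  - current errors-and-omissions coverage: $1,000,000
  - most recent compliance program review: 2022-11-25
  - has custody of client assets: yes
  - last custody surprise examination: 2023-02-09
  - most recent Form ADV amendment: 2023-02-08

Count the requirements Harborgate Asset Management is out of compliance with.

1. net capital $85,000 < $95,000 → not met
2. condition 'has custody of client assets' holds; errors-and-omissions coverage $1,000,000 < $1,025,000 → not met
3. best-execution review 258 days ago vs limit 365 → met
4. Form ADV amendment 66 days ago vs limit 60 → not met
5. designated compliance officers 1 < 2 → not met
6. compliance program review 141 days ago vs limit 270 → met
7. code-of-ethics attestation 33 days ago vs limit 30 → not met
8. registered adviser representatives 1 < 3 → not met
9. cybersecurity assessment 50 days ago vs limit 45 → not met
10. advisory agreement template present → met
11. written supervisory procedures present → met
12. custody surprise examination 65 days ago vs limit 60 → not met
Not met: 8 of 12

8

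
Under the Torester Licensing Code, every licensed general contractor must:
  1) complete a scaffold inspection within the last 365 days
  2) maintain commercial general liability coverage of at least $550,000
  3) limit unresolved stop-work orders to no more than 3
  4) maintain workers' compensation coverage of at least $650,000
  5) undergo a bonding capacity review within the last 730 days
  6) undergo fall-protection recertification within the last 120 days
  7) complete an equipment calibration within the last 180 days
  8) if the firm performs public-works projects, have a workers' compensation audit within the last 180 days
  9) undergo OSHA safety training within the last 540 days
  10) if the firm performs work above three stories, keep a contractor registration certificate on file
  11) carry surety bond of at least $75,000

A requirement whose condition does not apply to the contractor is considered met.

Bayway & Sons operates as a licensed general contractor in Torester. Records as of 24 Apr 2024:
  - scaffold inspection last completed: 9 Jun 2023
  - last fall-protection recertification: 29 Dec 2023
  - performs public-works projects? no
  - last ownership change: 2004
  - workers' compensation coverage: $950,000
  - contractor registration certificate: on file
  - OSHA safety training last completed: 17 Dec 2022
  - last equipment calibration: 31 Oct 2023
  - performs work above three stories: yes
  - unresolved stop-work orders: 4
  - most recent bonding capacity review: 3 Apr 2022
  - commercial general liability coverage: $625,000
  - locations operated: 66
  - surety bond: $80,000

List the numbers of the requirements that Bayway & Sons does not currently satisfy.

1. scaffold inspection 320 days ago vs limit 365 → met
2. commercial general liability coverage $625,000 ≥ $550,000 → met
3. unresolved stop-work orders 4 > 3 → not met
4. workers' compensation coverage $950,000 ≥ $650,000 → met
5. bonding capacity review 752 days ago vs limit 730 → not met
6. fall-protection recertification 117 days ago vs limit 120 → met
7. equipment calibration 176 days ago vs limit 180 → met
8. condition 'performs public-works projects' does not hold → requirement n/a → met
9. OSHA safety training 494 days ago vs limit 540 → met
10. condition 'performs work above three stories' holds; contractor registration certificate present → met
11. surety bond $80,000 ≥ $75,000 → met
Not met: 3, 5

3, 5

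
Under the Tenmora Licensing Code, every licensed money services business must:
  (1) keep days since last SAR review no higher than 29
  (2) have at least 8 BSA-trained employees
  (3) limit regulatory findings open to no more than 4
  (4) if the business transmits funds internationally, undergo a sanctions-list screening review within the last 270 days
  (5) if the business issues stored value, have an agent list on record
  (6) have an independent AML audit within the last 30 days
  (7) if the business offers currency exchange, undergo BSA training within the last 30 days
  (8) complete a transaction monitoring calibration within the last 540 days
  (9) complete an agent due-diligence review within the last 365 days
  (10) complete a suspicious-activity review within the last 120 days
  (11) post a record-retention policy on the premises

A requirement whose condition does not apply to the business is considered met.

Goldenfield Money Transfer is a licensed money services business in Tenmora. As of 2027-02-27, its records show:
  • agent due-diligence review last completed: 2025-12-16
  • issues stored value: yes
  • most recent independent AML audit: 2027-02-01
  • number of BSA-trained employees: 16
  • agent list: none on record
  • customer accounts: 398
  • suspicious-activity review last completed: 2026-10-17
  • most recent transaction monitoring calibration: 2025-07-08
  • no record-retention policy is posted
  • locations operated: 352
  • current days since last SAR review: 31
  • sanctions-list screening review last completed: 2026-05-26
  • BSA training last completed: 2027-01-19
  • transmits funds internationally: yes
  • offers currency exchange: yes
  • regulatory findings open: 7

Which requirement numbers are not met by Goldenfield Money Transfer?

1, 3, 4, 5, 7, 8, 9, 10, 11

1. days since last SAR review 31 > 29 → not met
2. BSA-trained employees 16 ≥ 8 → met
3. regulatory findings open 7 > 4 → not met
4. condition 'transmits funds internationally' holds; sanctions-list screening review 277 days ago vs limit 270 → not met
5. condition 'issues stored value' holds; agent list absent → not met
6. independent AML audit 26 days ago vs limit 30 → met
7. condition 'offers currency exchange' holds; BSA training 39 days ago vs limit 30 → not met
8. transaction monitoring calibration 599 days ago vs limit 540 → not met
9. agent due-diligence review 438 days ago vs limit 365 → not met
10. suspicious-activity review 133 days ago vs limit 120 → not met
11. record-retention policy absent → not met
Not met: 1, 3, 4, 5, 7, 8, 9, 10, 11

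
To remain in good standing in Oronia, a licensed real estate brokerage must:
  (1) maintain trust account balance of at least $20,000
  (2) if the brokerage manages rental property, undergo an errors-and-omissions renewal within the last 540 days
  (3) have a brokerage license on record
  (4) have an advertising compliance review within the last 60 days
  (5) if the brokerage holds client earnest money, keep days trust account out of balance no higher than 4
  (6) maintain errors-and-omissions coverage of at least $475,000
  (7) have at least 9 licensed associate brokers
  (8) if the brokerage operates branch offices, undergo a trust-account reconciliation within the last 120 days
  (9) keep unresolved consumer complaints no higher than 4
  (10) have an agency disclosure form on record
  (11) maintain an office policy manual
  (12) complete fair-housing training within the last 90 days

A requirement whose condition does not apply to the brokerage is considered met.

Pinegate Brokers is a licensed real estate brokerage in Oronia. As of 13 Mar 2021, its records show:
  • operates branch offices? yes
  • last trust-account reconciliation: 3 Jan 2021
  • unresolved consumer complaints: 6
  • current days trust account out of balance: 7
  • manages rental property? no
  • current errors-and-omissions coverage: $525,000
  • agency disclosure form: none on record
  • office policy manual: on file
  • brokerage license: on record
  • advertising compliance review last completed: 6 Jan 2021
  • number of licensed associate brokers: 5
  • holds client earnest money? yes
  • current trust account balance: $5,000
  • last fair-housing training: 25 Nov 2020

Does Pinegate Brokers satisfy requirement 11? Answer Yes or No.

Yes

11. office policy manual present → met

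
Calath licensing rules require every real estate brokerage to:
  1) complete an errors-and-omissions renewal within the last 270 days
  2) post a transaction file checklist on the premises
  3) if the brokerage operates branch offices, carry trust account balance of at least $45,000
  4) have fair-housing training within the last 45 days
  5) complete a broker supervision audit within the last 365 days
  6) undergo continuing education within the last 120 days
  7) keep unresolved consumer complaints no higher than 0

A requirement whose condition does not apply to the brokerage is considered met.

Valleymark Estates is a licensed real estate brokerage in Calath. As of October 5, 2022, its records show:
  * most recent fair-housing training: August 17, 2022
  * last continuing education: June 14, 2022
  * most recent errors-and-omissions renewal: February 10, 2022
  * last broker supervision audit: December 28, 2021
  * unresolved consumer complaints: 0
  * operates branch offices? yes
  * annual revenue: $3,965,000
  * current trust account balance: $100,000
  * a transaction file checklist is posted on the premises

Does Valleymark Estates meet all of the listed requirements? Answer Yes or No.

1. errors-and-omissions renewal 237 days ago vs limit 270 → met
2. transaction file checklist present → met
3. condition 'operates branch offices' holds; trust account balance $100,000 ≥ $45,000 → met
4. fair-housing training 49 days ago vs limit 45 → not met
5. broker supervision audit 281 days ago vs limit 365 → met
6. continuing education 113 days ago vs limit 120 → met
7. unresolved consumer complaints 0 ≤ 0 → met
Not met: 4

No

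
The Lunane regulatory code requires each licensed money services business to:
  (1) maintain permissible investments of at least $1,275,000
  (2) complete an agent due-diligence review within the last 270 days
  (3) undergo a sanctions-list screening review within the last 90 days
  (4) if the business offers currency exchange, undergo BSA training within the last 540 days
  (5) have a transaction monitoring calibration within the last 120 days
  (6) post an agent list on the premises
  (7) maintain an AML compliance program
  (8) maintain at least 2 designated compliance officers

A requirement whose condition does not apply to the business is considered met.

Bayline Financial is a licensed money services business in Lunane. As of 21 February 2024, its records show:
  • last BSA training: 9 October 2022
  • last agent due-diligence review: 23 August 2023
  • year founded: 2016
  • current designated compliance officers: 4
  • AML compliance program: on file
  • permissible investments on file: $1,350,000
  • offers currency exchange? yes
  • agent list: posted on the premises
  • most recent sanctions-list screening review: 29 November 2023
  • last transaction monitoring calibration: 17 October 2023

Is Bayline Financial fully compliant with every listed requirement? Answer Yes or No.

1. permissible investments $1,350,000 ≥ $1,275,000 → met
2. agent due-diligence review 182 days ago vs limit 270 → met
3. sanctions-list screening review 84 days ago vs limit 90 → met
4. condition 'offers currency exchange' holds; BSA training 500 days ago vs limit 540 → met
5. transaction monitoring calibration 127 days ago vs limit 120 → not met
6. agent list present → met
7. AML compliance program present → met
8. designated compliance officers 4 ≥ 2 → met
Not met: 5

No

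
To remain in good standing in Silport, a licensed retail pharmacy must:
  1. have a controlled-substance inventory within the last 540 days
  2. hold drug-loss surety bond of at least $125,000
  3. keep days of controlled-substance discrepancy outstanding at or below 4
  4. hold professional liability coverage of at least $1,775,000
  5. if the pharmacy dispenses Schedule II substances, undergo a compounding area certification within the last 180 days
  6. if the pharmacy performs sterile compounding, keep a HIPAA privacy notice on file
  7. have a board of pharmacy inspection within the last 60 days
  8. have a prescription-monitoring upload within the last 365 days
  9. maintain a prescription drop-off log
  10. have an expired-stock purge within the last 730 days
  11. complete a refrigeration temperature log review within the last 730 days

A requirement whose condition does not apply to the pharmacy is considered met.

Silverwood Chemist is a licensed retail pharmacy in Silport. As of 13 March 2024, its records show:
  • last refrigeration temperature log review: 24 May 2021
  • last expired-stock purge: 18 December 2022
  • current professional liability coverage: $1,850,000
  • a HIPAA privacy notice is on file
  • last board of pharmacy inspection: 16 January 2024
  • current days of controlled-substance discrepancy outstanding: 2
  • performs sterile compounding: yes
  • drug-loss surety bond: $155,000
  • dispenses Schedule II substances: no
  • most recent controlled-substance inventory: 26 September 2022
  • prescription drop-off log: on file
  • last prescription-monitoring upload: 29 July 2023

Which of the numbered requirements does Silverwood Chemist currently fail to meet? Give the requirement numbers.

11

1. controlled-substance inventory 534 days ago vs limit 540 → met
2. drug-loss surety bond $155,000 ≥ $125,000 → met
3. days of controlled-substance discrepancy outstanding 2 ≤ 4 → met
4. professional liability coverage $1,850,000 ≥ $1,775,000 → met
5. condition 'dispenses Schedule II substances' does not hold → requirement n/a → met
6. condition 'performs sterile compounding' holds; HIPAA privacy notice present → met
7. board of pharmacy inspection 57 days ago vs limit 60 → met
8. prescription-monitoring upload 228 days ago vs limit 365 → met
9. prescription drop-off log present → met
10. expired-stock purge 451 days ago vs limit 730 → met
11. refrigeration temperature log review 1024 days ago vs limit 730 → not met
Not met: 11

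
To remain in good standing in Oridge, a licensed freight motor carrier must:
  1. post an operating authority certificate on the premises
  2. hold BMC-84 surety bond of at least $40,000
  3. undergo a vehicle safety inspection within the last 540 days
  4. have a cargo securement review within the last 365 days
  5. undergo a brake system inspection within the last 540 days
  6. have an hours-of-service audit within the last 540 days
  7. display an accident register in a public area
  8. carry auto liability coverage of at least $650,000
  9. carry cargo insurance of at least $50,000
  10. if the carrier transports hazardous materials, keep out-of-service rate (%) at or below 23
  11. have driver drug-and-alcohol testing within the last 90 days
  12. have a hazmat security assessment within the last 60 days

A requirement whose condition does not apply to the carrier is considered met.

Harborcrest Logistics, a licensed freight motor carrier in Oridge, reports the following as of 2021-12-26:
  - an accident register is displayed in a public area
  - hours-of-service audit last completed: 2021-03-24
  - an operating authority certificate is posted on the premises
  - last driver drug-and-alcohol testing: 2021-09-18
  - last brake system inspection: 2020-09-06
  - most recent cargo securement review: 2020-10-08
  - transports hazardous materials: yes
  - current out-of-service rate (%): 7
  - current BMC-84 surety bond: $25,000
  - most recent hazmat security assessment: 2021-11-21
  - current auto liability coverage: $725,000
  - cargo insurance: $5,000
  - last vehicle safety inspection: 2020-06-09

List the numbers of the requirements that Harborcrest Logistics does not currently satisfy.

2, 3, 4, 9, 11

1. operating authority certificate present → met
2. BMC-84 surety bond $25,000 < $40,000 → not met
3. vehicle safety inspection 565 days ago vs limit 540 → not met
4. cargo securement review 444 days ago vs limit 365 → not met
5. brake system inspection 476 days ago vs limit 540 → met
6. hours-of-service audit 277 days ago vs limit 540 → met
7. accident register present → met
8. auto liability coverage $725,000 ≥ $650,000 → met
9. cargo insurance $5,000 < $50,000 → not met
10. condition 'transports hazardous materials' holds; out-of-service rate (%) 7 ≤ 23 → met
11. driver drug-and-alcohol testing 99 days ago vs limit 90 → not met
12. hazmat security assessment 35 days ago vs limit 60 → met
Not met: 2, 3, 4, 9, 11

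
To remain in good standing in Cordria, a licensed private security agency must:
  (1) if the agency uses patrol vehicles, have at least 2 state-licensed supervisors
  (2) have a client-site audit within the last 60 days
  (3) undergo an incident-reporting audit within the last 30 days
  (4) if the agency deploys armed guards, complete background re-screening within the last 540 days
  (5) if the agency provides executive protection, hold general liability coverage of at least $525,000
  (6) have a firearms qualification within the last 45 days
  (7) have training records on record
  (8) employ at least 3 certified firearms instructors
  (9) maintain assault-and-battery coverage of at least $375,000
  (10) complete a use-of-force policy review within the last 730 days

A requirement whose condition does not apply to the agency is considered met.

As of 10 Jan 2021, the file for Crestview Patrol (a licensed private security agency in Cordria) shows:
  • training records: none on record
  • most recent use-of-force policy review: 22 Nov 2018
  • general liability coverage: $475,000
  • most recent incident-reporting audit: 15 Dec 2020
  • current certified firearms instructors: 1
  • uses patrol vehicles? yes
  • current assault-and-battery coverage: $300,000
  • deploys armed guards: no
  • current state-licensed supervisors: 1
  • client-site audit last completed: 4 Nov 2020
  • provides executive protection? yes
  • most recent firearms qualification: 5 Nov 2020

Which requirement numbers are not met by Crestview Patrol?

1, 2, 5, 6, 7, 8, 9, 10

1. condition 'uses patrol vehicles' holds; state-licensed supervisors 1 < 2 → not met
2. client-site audit 67 days ago vs limit 60 → not met
3. incident-reporting audit 26 days ago vs limit 30 → met
4. condition 'deploys armed guards' does not hold → requirement n/a → met
5. condition 'provides executive protection' holds; general liability coverage $475,000 < $525,000 → not met
6. firearms qualification 66 days ago vs limit 45 → not met
7. training records absent → not met
8. certified firearms instructors 1 < 3 → not met
9. assault-and-battery coverage $300,000 < $375,000 → not met
10. use-of-force policy review 780 days ago vs limit 730 → not met
Not met: 1, 2, 5, 6, 7, 8, 9, 10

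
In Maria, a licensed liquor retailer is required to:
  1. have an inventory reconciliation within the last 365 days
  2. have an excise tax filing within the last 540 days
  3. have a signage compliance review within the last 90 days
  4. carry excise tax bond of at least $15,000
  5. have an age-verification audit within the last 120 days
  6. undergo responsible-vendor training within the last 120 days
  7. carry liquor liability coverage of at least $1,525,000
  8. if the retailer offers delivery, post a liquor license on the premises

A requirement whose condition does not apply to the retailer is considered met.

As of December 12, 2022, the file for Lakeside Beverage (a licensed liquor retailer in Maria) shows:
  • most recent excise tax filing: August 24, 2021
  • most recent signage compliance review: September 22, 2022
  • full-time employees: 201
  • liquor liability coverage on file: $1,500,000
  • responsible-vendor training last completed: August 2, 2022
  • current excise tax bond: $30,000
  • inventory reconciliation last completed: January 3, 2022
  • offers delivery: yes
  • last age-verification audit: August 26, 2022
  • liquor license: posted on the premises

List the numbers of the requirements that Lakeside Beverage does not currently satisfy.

1. inventory reconciliation 343 days ago vs limit 365 → met
2. excise tax filing 475 days ago vs limit 540 → met
3. signage compliance review 81 days ago vs limit 90 → met
4. excise tax bond $30,000 ≥ $15,000 → met
5. age-verification audit 108 days ago vs limit 120 → met
6. responsible-vendor training 132 days ago vs limit 120 → not met
7. liquor liability coverage $1,500,000 < $1,525,000 → not met
8. condition 'offers delivery' holds; liquor license present → met
Not met: 6, 7

6, 7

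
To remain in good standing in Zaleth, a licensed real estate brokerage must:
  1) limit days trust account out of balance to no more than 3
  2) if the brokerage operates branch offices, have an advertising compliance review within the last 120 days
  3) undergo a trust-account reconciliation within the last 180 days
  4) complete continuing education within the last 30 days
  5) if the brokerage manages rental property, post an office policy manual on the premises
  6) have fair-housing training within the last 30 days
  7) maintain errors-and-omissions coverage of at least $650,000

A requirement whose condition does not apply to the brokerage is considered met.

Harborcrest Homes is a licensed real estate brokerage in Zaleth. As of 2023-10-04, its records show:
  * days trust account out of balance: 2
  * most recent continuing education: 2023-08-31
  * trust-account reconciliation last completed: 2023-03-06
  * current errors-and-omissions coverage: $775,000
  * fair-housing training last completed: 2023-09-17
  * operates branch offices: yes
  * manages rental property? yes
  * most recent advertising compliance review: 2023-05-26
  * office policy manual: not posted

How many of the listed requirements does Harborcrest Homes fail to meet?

4

1. days trust account out of balance 2 ≤ 3 → met
2. condition 'operates branch offices' holds; advertising compliance review 131 days ago vs limit 120 → not met
3. trust-account reconciliation 212 days ago vs limit 180 → not met
4. continuing education 34 days ago vs limit 30 → not met
5. condition 'manages rental property' holds; office policy manual absent → not met
6. fair-housing training 17 days ago vs limit 30 → met
7. errors-and-omissions coverage $775,000 ≥ $650,000 → met
Not met: 4 of 7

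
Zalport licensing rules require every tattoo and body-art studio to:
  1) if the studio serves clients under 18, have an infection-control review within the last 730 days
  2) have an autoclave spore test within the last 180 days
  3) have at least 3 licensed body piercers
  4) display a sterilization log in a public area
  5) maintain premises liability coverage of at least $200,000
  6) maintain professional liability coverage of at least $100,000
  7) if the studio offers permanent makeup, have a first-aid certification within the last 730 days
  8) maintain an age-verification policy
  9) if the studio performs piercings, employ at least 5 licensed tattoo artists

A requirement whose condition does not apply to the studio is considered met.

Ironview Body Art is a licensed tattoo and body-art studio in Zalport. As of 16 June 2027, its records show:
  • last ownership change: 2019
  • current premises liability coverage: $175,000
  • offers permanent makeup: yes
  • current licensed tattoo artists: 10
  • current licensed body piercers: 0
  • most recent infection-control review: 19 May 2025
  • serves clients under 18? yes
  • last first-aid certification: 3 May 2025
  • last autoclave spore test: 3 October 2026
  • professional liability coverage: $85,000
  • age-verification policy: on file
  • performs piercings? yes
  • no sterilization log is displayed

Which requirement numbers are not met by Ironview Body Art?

1, 2, 3, 4, 5, 6, 7

1. condition 'serves clients under 18' holds; infection-control review 758 days ago vs limit 730 → not met
2. autoclave spore test 256 days ago vs limit 180 → not met
3. licensed body piercers 0 < 3 → not met
4. sterilization log absent → not met
5. premises liability coverage $175,000 < $200,000 → not met
6. professional liability coverage $85,000 < $100,000 → not met
7. condition 'offers permanent makeup' holds; first-aid certification 774 days ago vs limit 730 → not met
8. age-verification policy present → met
9. condition 'performs piercings' holds; licensed tattoo artists 10 ≥ 5 → met
Not met: 1, 2, 3, 4, 5, 6, 7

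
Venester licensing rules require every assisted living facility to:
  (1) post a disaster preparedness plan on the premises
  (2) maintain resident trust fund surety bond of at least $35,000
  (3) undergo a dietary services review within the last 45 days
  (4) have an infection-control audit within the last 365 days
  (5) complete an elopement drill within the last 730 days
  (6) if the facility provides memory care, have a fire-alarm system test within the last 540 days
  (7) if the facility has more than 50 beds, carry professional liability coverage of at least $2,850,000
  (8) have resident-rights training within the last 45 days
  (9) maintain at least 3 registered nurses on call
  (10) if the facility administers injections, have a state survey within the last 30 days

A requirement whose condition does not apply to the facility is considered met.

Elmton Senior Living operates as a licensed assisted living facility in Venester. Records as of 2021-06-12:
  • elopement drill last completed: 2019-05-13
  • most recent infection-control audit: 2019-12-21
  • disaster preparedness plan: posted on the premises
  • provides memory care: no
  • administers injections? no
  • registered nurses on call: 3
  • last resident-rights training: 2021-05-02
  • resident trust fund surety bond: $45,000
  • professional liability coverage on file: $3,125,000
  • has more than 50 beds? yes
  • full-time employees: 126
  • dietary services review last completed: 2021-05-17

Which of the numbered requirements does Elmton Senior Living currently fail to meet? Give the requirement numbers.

1. disaster preparedness plan present → met
2. resident trust fund surety bond $45,000 ≥ $35,000 → met
3. dietary services review 26 days ago vs limit 45 → met
4. infection-control audit 539 days ago vs limit 365 → not met
5. elopement drill 761 days ago vs limit 730 → not met
6. condition 'provides memory care' does not hold → requirement n/a → met
7. condition 'has more than 50 beds' holds; professional liability coverage $3,125,000 ≥ $2,850,000 → met
8. resident-rights training 41 days ago vs limit 45 → met
9. registered nurses on call 3 ≥ 3 → met
10. condition 'administers injections' does not hold → requirement n/a → met
Not met: 4, 5

4, 5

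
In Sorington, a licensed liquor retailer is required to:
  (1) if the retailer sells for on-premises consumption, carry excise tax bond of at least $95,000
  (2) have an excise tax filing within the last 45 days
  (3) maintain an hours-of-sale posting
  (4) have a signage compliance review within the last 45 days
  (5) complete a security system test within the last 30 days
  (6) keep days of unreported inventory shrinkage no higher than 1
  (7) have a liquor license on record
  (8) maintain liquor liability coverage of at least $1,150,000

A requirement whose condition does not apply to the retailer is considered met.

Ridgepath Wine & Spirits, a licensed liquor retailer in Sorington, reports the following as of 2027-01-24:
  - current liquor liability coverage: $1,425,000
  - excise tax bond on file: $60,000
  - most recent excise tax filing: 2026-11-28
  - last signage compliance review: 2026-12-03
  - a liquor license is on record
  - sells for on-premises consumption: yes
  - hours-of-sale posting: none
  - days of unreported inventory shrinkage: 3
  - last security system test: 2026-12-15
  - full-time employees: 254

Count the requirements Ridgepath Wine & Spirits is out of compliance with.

6

1. condition 'sells for on-premises consumption' holds; excise tax bond $60,000 < $95,000 → not met
2. excise tax filing 57 days ago vs limit 45 → not met
3. hours-of-sale posting absent → not met
4. signage compliance review 52 days ago vs limit 45 → not met
5. security system test 40 days ago vs limit 30 → not met
6. days of unreported inventory shrinkage 3 > 1 → not met
7. liquor license present → met
8. liquor liability coverage $1,425,000 ≥ $1,150,000 → met
Not met: 6 of 8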